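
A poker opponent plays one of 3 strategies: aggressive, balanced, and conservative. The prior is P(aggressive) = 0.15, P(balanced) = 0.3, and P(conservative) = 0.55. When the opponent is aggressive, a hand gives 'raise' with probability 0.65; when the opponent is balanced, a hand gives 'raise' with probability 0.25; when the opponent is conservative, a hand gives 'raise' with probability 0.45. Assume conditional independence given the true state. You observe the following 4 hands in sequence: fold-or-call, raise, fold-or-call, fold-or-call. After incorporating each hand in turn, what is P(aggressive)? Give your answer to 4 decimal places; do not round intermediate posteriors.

After 'fold-or-call': normaliser = 0.35·0.1500 + 0.75·0.3000 + 0.55·0.5500; P(aggressive) ≈ 0.0905, P(balanced) ≈ 0.3879, P(conservative) ≈ 0.5216
After 'raise': normaliser = 0.65·0.0905 + 0.25·0.3879 + 0.45·0.5216; P(aggressive) ≈ 0.1507, P(balanced) ≈ 0.2483, P(conservative) ≈ 0.6010
After 'fold-or-call': normaliser = 0.35·0.1507 + 0.75·0.2483 + 0.55·0.6010; P(aggressive) ≈ 0.0926, P(balanced) ≈ 0.3270, P(conservative) ≈ 0.5804
After 'fold-or-call': normaliser = 0.35·0.0926 + 0.75·0.3270 + 0.55·0.5804; P(aggressive) ≈ 0.0543, P(balanced) ≈ 0.4109, P(conservative) ≈ 0.5348

0.0543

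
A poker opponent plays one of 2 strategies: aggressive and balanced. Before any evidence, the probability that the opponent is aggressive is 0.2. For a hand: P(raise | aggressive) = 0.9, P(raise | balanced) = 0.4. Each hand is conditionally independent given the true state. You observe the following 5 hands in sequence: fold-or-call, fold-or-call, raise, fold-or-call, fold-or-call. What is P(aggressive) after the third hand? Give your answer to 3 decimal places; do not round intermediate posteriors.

0.015

Each posterior becomes the prior for the next update.
After 'fold-or-call': P(aggressive) = 0.1·0.2000 / (0.1·0.2000 + 0.6·0.8000) ≈ 0.0400
After 'fold-or-call': P(aggressive) = 0.1·0.0400 / (0.1·0.0400 + 0.6·0.9600) ≈ 0.0069
After 'raise': P(aggressive) = 0.9·0.0069 / (0.9·0.0069 + 0.4·0.9931) ≈ 0.0154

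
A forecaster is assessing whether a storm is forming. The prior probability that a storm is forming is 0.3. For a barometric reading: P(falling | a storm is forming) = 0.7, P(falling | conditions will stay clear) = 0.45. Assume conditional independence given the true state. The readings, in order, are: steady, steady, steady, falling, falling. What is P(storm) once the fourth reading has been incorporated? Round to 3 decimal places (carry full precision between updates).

0.098

Apply Bayes' rule sequentially, carrying P(storm) forward.
After 'steady': P(storm) = 0.3·0.3000 / (0.3·0.3000 + 0.55·0.7000) ≈ 0.1895
After 'steady': P(storm) = 0.3·0.1895 / (0.3·0.1895 + 0.55·0.8105) ≈ 0.1131
After 'steady': P(storm) = 0.3·0.1131 / (0.3·0.1131 + 0.55·0.8869) ≈ 0.0650
After 'falling': P(storm) = 0.7·0.0650 / (0.7·0.0650 + 0.45·0.9350) ≈ 0.0976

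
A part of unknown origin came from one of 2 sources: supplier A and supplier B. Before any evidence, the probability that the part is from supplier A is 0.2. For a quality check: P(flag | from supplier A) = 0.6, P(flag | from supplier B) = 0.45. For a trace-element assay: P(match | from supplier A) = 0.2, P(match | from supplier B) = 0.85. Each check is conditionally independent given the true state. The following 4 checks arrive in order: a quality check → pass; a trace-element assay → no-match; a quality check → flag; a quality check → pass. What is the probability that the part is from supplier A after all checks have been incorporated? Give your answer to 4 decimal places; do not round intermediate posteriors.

After a quality check='pass': P(supplier A) = 0.4·0.2000 / (0.4·0.2000 + 0.55·0.8000) ≈ 0.1538
After a trace-element assay='no-match': P(supplier A) = 0.8·0.1538 / (0.8·0.1538 + 0.15·0.8462) ≈ 0.4923
After a quality check='flag': P(supplier A) = 0.6·0.4923 / (0.6·0.4923 + 0.45·0.5077) ≈ 0.5639
After a quality check='pass': P(supplier A) = 0.4·0.5639 / (0.4·0.5639 + 0.55·0.4361) ≈ 0.4846

0.4846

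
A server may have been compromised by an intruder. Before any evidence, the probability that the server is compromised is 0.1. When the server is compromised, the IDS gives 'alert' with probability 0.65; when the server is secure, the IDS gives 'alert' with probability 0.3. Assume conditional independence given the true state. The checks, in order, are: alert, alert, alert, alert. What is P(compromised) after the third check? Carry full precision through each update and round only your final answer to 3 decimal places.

0.531

Apply Bayes' rule sequentially, carrying P(compromised) forward.
After 'alert': P(compromised) = 0.65·0.1000 / (0.65·0.1000 + 0.3·0.9000) ≈ 0.1940
After 'alert': P(compromised) = 0.65·0.1940 / (0.65·0.1940 + 0.3·0.8060) ≈ 0.3428
After 'alert': P(compromised) = 0.65·0.3428 / (0.65·0.3428 + 0.3·0.6572) ≈ 0.5305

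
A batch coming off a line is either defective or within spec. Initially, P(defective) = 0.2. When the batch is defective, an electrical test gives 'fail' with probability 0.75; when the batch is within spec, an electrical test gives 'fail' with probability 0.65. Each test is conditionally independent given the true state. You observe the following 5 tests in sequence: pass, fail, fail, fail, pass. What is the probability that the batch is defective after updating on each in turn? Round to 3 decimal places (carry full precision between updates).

0.164

After 'pass': P(defective) = 0.25·0.2000 / (0.25·0.2000 + 0.35·0.8000) ≈ 0.1515
After 'fail': P(defective) = 0.75·0.1515 / (0.75·0.1515 + 0.65·0.8485) ≈ 0.1708
After 'fail': P(defective) = 0.75·0.1708 / (0.75·0.1708 + 0.65·0.8292) ≈ 0.1921
After 'fail': P(defective) = 0.75·0.1921 / (0.75·0.1921 + 0.65·0.8079) ≈ 0.2153
After 'pass': P(defective) = 0.25·0.2153 / (0.25·0.2153 + 0.35·0.7847) ≈ 0.1638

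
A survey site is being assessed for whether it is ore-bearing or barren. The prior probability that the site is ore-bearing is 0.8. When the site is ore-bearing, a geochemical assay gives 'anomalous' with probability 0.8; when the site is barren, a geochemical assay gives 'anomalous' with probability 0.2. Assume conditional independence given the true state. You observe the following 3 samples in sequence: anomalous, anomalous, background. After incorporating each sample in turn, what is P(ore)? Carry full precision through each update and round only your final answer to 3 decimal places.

Each posterior becomes the prior for the next update.
After 'anomalous': P(ore) = 0.8·0.8000 / (0.8·0.8000 + 0.2·0.2000) ≈ 0.9412
After 'anomalous': P(ore) = 0.8·0.9412 / (0.8·0.9412 + 0.2·0.0588) ≈ 0.9846
After 'background': P(ore) = 0.2·0.9846 / (0.2·0.9846 + 0.8·0.0154) ≈ 0.9412

0.941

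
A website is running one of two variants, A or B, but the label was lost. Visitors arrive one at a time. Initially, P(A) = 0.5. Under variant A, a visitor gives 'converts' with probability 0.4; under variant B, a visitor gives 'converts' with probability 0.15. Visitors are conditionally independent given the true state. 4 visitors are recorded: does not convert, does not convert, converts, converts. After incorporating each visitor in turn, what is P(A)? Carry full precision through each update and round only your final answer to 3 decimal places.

0.780

After 'does not convert': P(A) = 0.6·0.5000 / (0.6·0.5000 + 0.85·0.5000) ≈ 0.4138
After 'does not convert': P(A) = 0.6·0.4138 / (0.6·0.4138 + 0.85·0.5862) ≈ 0.3326
After 'converts': P(A) = 0.4·0.3326 / (0.4·0.3326 + 0.15·0.6674) ≈ 0.5706
After 'converts': P(A) = 0.4·0.5706 / (0.4·0.5706 + 0.15·0.4294) ≈ 0.7799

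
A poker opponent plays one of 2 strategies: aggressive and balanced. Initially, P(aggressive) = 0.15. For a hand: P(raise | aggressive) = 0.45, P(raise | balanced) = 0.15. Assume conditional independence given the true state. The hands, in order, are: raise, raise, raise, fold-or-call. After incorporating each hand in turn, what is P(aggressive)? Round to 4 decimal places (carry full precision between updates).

0.7551

After 'raise': P(aggressive) = 0.45·0.1500 / (0.45·0.1500 + 0.15·0.8500) ≈ 0.3462
After 'raise': P(aggressive) = 0.45·0.3462 / (0.45·0.3462 + 0.15·0.6538) ≈ 0.6136
After 'raise': P(aggressive) = 0.45·0.6136 / (0.45·0.6136 + 0.15·0.3864) ≈ 0.8265
After 'fold-or-call': P(aggressive) = 0.55·0.8265 / (0.55·0.8265 + 0.85·0.1735) ≈ 0.7551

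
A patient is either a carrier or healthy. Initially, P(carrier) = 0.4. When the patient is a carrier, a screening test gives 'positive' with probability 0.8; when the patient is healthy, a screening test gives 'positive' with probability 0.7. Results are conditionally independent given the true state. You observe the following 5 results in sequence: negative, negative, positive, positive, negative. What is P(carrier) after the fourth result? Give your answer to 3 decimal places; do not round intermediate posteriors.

0.279

After 'negative': P(carrier) = 0.2·0.4000 / (0.2·0.4000 + 0.3·0.6000) ≈ 0.3077
After 'negative': P(carrier) = 0.2·0.3077 / (0.2·0.3077 + 0.3·0.6923) ≈ 0.2286
After 'positive': P(carrier) = 0.8·0.2286 / (0.8·0.2286 + 0.7·0.7714) ≈ 0.2530
After 'positive': P(carrier) = 0.8·0.2530 / (0.8·0.2530 + 0.7·0.7470) ≈ 0.2790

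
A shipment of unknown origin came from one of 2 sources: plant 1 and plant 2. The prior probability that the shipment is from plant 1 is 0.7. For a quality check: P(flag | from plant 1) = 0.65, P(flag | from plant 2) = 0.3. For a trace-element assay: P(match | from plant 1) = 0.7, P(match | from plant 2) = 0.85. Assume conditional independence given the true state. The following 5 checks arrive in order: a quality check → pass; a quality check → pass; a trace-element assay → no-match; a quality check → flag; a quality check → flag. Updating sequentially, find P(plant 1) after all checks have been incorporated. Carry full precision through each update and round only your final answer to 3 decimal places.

0.846

Each posterior becomes the prior for the next update.
After a quality check='pass': P(plant 1) = 0.35·0.7000 / (0.35·0.7000 + 0.7·0.3000) ≈ 0.5385
After a quality check='pass': P(plant 1) = 0.35·0.5385 / (0.35·0.5385 + 0.7·0.4615) ≈ 0.3684
After a trace-element assay='no-match': P(plant 1) = 0.3·0.3684 / (0.3·0.3684 + 0.15·0.6316) ≈ 0.5385
After a quality check='flag': P(plant 1) = 0.65·0.5385 / (0.65·0.5385 + 0.3·0.4615) ≈ 0.7165
After a quality check='flag': P(plant 1) = 0.65·0.7165 / (0.65·0.7165 + 0.3·0.2835) ≈ 0.8456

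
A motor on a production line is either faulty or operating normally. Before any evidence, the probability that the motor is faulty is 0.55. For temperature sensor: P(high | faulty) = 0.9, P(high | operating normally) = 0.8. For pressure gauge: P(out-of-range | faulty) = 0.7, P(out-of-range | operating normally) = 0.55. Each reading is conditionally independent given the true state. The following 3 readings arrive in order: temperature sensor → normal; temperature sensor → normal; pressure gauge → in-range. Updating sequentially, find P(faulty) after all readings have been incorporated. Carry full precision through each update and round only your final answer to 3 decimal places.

Each posterior becomes the prior for the next update.
After temperature sensor='normal': P(faulty) = 0.1·0.5500 / (0.1·0.5500 + 0.2·0.4500) ≈ 0.3793
After temperature sensor='normal': P(faulty) = 0.1·0.3793 / (0.1·0.3793 + 0.2·0.6207) ≈ 0.2340
After pressure gauge='in-range': P(faulty) = 0.3·0.2340 / (0.3·0.2340 + 0.45·0.7660) ≈ 0.1692

0.169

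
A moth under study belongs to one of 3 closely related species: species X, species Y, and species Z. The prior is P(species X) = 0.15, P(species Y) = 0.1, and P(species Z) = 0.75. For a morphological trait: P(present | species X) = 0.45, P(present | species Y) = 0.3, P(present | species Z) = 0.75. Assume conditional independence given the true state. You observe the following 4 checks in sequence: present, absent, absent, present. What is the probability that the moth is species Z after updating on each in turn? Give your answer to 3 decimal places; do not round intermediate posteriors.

0.660

After 'present': normaliser = 0.45·0.1500 + 0.3·0.1000 + 0.75·0.7500; P(species X) ≈ 0.1023, P(species Y) ≈ 0.0455, P(species Z) ≈ 0.8523
After 'absent': normaliser = 0.55·0.1023 + 0.7·0.0455 + 0.25·0.8523; P(species X) ≈ 0.1868, P(species Y) ≈ 0.1057, P(species Z) ≈ 0.7075
After 'absent': normaliser = 0.55·0.1868 + 0.7·0.1057 + 0.25·0.7075; P(species X) ≈ 0.2906, P(species Y) ≈ 0.2092, P(species Z) ≈ 0.5003
After 'present': normaliser = 0.45·0.2906 + 0.3·0.2092 + 0.75·0.5003; P(species X) ≈ 0.2299, P(species Y) ≈ 0.1103, P(species Z) ≈ 0.6597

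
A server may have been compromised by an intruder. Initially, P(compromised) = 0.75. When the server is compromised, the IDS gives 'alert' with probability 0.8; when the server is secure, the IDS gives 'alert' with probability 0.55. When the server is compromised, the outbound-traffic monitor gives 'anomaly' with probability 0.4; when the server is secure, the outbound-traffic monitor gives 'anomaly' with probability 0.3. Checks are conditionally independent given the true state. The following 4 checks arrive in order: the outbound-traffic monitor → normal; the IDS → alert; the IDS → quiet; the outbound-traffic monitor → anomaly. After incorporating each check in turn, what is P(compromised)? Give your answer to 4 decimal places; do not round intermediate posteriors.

After the outbound-traffic monitor='normal': P(compromised) = 0.6·0.7500 / (0.6·0.7500 + 0.7·0.2500) ≈ 0.7200
After the IDS='alert': P(compromised) = 0.8·0.7200 / (0.8·0.7200 + 0.55·0.2800) ≈ 0.7890
After the IDS='quiet': P(compromised) = 0.2·0.7890 / (0.2·0.7890 + 0.45·0.2110) ≈ 0.6244
After the outbound-traffic monitor='anomaly': P(compromised) = 0.4·0.6244 / (0.4·0.6244 + 0.3·0.3756) ≈ 0.6891

0.6891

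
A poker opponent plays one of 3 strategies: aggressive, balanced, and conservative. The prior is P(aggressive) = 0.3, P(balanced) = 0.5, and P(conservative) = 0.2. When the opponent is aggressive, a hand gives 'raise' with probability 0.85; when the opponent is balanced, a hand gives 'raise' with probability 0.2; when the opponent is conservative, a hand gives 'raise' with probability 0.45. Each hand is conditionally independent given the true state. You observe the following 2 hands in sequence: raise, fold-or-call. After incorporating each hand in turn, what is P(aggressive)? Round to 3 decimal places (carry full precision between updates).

After 'raise': normaliser = 0.85·0.3000 + 0.2·0.5000 + 0.45·0.2000; P(aggressive) ≈ 0.5730, P(balanced) ≈ 0.2247, P(conservative) ≈ 0.2022
After 'fold-or-call': normaliser = 0.15·0.5730 + 0.8·0.2247 + 0.55·0.2022; P(aggressive) ≈ 0.2280, P(balanced) ≈ 0.4769, P(conservative) ≈ 0.2951

0.228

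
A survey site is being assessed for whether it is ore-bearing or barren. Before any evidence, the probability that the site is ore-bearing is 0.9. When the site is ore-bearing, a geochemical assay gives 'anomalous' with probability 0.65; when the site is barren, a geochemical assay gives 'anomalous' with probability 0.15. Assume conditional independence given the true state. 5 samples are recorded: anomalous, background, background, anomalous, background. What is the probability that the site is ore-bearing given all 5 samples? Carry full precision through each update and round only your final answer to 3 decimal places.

0.922

After 'anomalous': P(ore) = 0.65·0.9000 / (0.65·0.9000 + 0.15·0.1000) ≈ 0.9750
After 'background': P(ore) = 0.35·0.9750 / (0.35·0.9750 + 0.85·0.0250) ≈ 0.9414
After 'background': P(ore) = 0.35·0.9414 / (0.35·0.9414 + 0.85·0.0586) ≈ 0.8686
After 'anomalous': P(ore) = 0.65·0.8686 / (0.65·0.8686 + 0.15·0.1314) ≈ 0.9663
After 'background': P(ore) = 0.35·0.9663 / (0.35·0.9663 + 0.85·0.0337) ≈ 0.9219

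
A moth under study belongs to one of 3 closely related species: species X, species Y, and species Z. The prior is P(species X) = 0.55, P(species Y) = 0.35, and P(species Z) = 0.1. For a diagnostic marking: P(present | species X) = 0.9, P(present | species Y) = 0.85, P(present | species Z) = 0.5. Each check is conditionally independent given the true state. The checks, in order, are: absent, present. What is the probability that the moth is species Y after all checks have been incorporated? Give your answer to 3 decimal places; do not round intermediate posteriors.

Apply Bayes' rule sequentially, carrying P(species Y) forward.
After 'absent': normaliser = 0.1·0.5500 + 0.15·0.3500 + 0.5·0.1000; P(species X) ≈ 0.3492, P(species Y) ≈ 0.3333, P(species Z) ≈ 0.3175
After 'present': normaliser = 0.9·0.3492 + 0.85·0.3333 + 0.5·0.3175; P(species X) ≈ 0.4155, P(species Y) ≈ 0.3746, P(species Z) ≈ 0.2099

0.375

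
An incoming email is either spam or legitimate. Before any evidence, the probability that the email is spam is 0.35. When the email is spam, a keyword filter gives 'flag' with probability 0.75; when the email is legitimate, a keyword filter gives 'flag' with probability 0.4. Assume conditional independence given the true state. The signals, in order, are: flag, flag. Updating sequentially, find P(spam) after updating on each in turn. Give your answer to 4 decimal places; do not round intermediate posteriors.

0.6543

After 'flag': P(spam) = 0.75·0.3500 / (0.75·0.3500 + 0.4·0.6500) ≈ 0.5024
After 'flag': P(spam) = 0.75·0.5024 / (0.75·0.5024 + 0.4·0.4976) ≈ 0.6543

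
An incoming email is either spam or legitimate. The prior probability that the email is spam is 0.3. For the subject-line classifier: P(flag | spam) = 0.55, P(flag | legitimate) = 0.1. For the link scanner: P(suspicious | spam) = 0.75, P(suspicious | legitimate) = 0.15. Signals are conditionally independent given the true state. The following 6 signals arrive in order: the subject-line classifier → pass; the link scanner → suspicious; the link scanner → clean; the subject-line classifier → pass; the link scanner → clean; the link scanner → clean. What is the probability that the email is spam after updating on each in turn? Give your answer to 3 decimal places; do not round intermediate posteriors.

0.013

After the subject-line classifier='pass': P(spam) = 0.45·0.3000 / (0.45·0.3000 + 0.9·0.7000) ≈ 0.1765
After the link scanner='suspicious': P(spam) = 0.75·0.1765 / (0.75·0.1765 + 0.15·0.8235) ≈ 0.5172
After the link scanner='clean': P(spam) = 0.25·0.5172 / (0.25·0.5172 + 0.85·0.4828) ≈ 0.2396
After the subject-line classifier='pass': P(spam) = 0.45·0.2396 / (0.45·0.2396 + 0.9·0.7604) ≈ 0.1361
After the link scanner='clean': P(spam) = 0.25·0.1361 / (0.25·0.1361 + 0.85·0.8639) ≈ 0.0443
After the link scanner='clean': P(spam) = 0.25·0.0443 / (0.25·0.0443 + 0.85·0.9557) ≈ 0.0134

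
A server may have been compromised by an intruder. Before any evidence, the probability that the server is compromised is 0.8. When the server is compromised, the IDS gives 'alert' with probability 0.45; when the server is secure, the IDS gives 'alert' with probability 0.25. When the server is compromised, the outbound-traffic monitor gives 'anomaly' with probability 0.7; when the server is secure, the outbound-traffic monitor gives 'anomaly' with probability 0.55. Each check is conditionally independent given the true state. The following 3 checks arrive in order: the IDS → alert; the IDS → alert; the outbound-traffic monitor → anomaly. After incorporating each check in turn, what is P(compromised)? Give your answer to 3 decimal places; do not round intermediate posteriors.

0.943

After the IDS='alert': P(compromised) = 0.45·0.8000 / (0.45·0.8000 + 0.25·0.2000) ≈ 0.8780
After the IDS='alert': P(compromised) = 0.45·0.8780 / (0.45·0.8780 + 0.25·0.1220) ≈ 0.9284
After the outbound-traffic monitor='anomaly': P(compromised) = 0.7·0.9284 / (0.7·0.9284 + 0.55·0.0716) ≈ 0.9428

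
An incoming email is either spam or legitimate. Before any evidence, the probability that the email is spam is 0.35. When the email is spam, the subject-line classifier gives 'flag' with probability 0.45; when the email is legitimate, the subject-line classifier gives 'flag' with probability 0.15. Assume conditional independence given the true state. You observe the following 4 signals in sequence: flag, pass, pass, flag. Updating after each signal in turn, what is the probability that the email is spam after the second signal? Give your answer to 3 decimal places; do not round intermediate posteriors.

0.511

After 'flag': P(spam) = 0.45·0.3500 / (0.45·0.3500 + 0.15·0.6500) ≈ 0.6176
After 'pass': P(spam) = 0.55·0.6176 / (0.55·0.6176 + 0.85·0.3824) ≈ 0.5111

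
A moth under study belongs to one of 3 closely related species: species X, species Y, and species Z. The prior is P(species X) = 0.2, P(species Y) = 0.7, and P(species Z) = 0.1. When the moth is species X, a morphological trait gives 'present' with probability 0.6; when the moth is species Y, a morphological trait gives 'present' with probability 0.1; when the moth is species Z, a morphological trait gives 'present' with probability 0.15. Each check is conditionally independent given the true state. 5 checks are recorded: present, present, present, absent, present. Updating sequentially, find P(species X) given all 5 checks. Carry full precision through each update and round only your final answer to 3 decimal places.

After 'present': normaliser = 0.6·0.2000 + 0.1·0.7000 + 0.15·0.1000; P(species X) ≈ 0.5854, P(species Y) ≈ 0.3415, P(species Z) ≈ 0.0732
After 'present': normaliser = 0.6·0.5854 + 0.1·0.3415 + 0.15·0.0732; P(species X) ≈ 0.8862, P(species Y) ≈ 0.0862, P(species Z) ≈ 0.0277
After 'present': normaliser = 0.6·0.8862 + 0.1·0.0862 + 0.15·0.0277; P(species X) ≈ 0.9765, P(species Y) ≈ 0.0158, P(species Z) ≈ 0.0076
After 'absent': normaliser = 0.4·0.9765 + 0.9·0.0158 + 0.85·0.0076; P(species X) ≈ 0.9496, P(species Y) ≈ 0.0346, P(species Z) ≈ 0.0158
After 'present': normaliser = 0.6·0.9496 + 0.1·0.0346 + 0.15·0.0158; P(species X) ≈ 0.9899, P(species Y) ≈ 0.0060, P(species Z) ≈ 0.0041

0.990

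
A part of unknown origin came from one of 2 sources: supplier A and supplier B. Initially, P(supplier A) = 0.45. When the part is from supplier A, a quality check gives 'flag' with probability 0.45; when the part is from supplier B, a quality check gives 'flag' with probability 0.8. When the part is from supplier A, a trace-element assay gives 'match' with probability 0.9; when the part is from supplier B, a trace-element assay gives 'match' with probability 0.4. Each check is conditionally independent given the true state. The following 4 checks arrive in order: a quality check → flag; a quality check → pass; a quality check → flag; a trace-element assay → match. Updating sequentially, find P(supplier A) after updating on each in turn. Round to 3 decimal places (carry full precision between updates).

After a quality check='flag': P(supplier A) = 0.45·0.4500 / (0.45·0.4500 + 0.8·0.5500) ≈ 0.3152
After a quality check='pass': P(supplier A) = 0.55·0.3152 / (0.55·0.3152 + 0.2·0.6848) ≈ 0.5586
After a quality check='flag': P(supplier A) = 0.45·0.5586 / (0.45·0.5586 + 0.8·0.4414) ≈ 0.4159
After a trace-element assay='match': P(supplier A) = 0.9·0.4159 / (0.9·0.4159 + 0.4·0.5841) ≈ 0.6157

0.616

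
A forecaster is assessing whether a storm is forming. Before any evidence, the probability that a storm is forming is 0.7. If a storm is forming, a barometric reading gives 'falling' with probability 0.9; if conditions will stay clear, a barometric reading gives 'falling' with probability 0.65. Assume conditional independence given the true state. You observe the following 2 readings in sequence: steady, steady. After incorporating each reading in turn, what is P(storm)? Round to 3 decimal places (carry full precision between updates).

0.160

Apply Bayes' rule sequentially, carrying P(storm) forward.
After 'steady': P(storm) = 0.1·0.7000 / (0.1·0.7000 + 0.35·0.3000) ≈ 0.4000
After 'steady': P(storm) = 0.1·0.4000 / (0.1·0.4000 + 0.35·0.6000) ≈ 0.1600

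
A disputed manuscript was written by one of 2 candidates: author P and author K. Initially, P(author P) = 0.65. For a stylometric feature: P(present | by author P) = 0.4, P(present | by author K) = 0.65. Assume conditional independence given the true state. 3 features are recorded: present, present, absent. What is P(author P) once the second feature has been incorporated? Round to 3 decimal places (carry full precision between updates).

0.413

After 'present': P(author P) = 0.4·0.6500 / (0.4·0.6500 + 0.65·0.3500) ≈ 0.5333
After 'present': P(author P) = 0.4·0.5333 / (0.4·0.5333 + 0.65·0.4667) ≈ 0.4129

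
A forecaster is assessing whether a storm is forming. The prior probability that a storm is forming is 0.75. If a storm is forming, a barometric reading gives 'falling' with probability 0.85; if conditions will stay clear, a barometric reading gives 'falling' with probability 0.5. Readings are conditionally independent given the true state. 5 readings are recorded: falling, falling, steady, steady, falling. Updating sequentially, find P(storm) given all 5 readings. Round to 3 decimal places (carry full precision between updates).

After 'falling': P(storm) = 0.85·0.7500 / (0.85·0.7500 + 0.5·0.2500) ≈ 0.8361
After 'falling': P(storm) = 0.85·0.8361 / (0.85·0.8361 + 0.5·0.1639) ≈ 0.8966
After 'steady': P(storm) = 0.15·0.8966 / (0.15·0.8966 + 0.5·0.1034) ≈ 0.7223
After 'steady': P(storm) = 0.15·0.7223 / (0.15·0.7223 + 0.5·0.2777) ≈ 0.4383
After 'falling': P(storm) = 0.85·0.4383 / (0.85·0.4383 + 0.5·0.5617) ≈ 0.5702

0.570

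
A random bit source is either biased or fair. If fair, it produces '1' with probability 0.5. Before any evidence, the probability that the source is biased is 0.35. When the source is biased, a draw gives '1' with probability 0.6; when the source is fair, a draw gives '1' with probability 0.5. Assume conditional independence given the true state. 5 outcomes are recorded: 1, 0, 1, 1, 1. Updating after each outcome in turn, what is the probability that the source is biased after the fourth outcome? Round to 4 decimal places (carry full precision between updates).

After '1': P(biased) = 0.6·0.3500 / (0.6·0.3500 + 0.5·0.6500) ≈ 0.3925
After '0': P(biased) = 0.4·0.3925 / (0.4·0.3925 + 0.5·0.6075) ≈ 0.3408
After '1': P(biased) = 0.6·0.3408 / (0.6·0.3408 + 0.5·0.6592) ≈ 0.3828
After '1': P(biased) = 0.6·0.3828 / (0.6·0.3828 + 0.5·0.6172) ≈ 0.4267

0.4267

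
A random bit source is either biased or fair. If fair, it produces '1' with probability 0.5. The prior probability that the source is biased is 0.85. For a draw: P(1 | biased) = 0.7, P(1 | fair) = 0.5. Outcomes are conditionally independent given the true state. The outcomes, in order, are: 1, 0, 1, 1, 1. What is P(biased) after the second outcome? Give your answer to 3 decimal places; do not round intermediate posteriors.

Each posterior becomes the prior for the next update.
After '1': P(biased) = 0.7·0.8500 / (0.7·0.8500 + 0.5·0.1500) ≈ 0.8881
After '0': P(biased) = 0.3·0.8881 / (0.3·0.8881 + 0.5·0.1119) ≈ 0.8264

0.826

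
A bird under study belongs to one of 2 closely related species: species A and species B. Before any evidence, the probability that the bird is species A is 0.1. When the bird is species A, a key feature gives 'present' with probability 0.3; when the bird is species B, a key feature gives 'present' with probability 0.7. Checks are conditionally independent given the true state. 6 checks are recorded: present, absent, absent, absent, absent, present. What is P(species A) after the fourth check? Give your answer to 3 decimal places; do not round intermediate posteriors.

0.377

After 'present': P(species A) = 0.3·0.1000 / (0.3·0.1000 + 0.7·0.9000) ≈ 0.0455
After 'absent': P(species A) = 0.7·0.0455 / (0.7·0.0455 + 0.3·0.9545) ≈ 0.1000
After 'absent': P(species A) = 0.7·0.1000 / (0.7·0.1000 + 0.3·0.9000) ≈ 0.2059
After 'absent': P(species A) = 0.7·0.2059 / (0.7·0.2059 + 0.3·0.7941) ≈ 0.3769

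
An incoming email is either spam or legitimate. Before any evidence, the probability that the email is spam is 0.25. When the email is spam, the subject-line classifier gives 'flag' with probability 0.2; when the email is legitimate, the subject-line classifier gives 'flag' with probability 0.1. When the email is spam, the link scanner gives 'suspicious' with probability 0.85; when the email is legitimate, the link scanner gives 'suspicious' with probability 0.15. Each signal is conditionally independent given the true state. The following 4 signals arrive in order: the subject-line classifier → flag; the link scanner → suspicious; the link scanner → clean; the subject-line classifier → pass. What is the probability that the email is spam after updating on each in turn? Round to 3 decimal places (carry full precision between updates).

0.372

Each posterior becomes the prior for the next update.
After the subject-line classifier='flag': P(spam) = 0.2·0.2500 / (0.2·0.2500 + 0.1·0.7500) ≈ 0.4000
After the link scanner='suspicious': P(spam) = 0.85·0.4000 / (0.85·0.4000 + 0.15·0.6000) ≈ 0.7907
After the link scanner='clean': P(spam) = 0.15·0.7907 / (0.15·0.7907 + 0.85·0.2093) ≈ 0.4000
After the subject-line classifier='pass': P(spam) = 0.8·0.4000 / (0.8·0.4000 + 0.9·0.6000) ≈ 0.3721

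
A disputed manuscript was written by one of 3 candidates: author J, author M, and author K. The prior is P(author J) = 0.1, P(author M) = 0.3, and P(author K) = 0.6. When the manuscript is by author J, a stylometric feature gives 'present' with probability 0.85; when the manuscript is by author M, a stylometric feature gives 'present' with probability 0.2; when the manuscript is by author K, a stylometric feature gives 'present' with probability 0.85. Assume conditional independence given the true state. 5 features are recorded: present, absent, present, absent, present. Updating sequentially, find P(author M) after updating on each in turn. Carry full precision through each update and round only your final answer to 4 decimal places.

After 'present': normaliser = 0.85·0.1000 + 0.2·0.3000 + 0.85·0.6000; P(author J) ≈ 0.1298, P(author M) ≈ 0.0916, P(author K) ≈ 0.7786
After 'absent': normaliser = 0.15·0.1298 + 0.8·0.0916 + 0.15·0.7786; P(author J) ≈ 0.0929, P(author M) ≈ 0.3497, P(author K) ≈ 0.5574
After 'present': normaliser = 0.85·0.0929 + 0.2·0.3497 + 0.85·0.5574; P(author J) ≈ 0.1268, P(author M) ≈ 0.1123, P(author K) ≈ 0.7609
After 'absent': normaliser = 0.15·0.1268 + 0.8·0.1123 + 0.15·0.7609; P(author J) ≈ 0.0853, P(author M) ≈ 0.4030, P(author K) ≈ 0.5118
After 'present': normaliser = 0.85·0.0853 + 0.2·0.4030 + 0.85·0.5118; P(author J) ≈ 0.1233, P(author M) ≈ 0.1370, P(author K) ≈ 0.7397

0.1370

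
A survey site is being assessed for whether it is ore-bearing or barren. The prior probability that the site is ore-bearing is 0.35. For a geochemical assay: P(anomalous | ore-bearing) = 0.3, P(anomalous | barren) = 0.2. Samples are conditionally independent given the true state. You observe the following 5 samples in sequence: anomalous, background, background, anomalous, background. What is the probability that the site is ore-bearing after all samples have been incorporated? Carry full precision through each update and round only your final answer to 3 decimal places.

0.448

After 'anomalous': P(ore) = 0.3·0.3500 / (0.3·0.3500 + 0.2·0.6500) ≈ 0.4468
After 'background': P(ore) = 0.7·0.4468 / (0.7·0.4468 + 0.8·0.5532) ≈ 0.4141
After 'background': P(ore) = 0.7·0.4141 / (0.7·0.4141 + 0.8·0.5859) ≈ 0.3821
After 'anomalous': P(ore) = 0.3·0.3821 / (0.3·0.3821 + 0.2·0.6179) ≈ 0.4812
After 'background': P(ore) = 0.7·0.4812 / (0.7·0.4812 + 0.8·0.5188) ≈ 0.4480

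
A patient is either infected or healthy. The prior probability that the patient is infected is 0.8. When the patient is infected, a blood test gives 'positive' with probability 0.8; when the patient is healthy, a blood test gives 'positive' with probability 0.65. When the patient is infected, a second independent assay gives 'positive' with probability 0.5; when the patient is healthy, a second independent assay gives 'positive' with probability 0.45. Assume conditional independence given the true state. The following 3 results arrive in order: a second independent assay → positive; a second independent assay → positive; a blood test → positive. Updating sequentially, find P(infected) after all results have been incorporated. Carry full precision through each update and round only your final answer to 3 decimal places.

0.859

After a second independent assay='positive': P(infected) = 0.5·0.8000 / (0.5·0.8000 + 0.45·0.2000) ≈ 0.8163
After a second independent assay='positive': P(infected) = 0.5·0.8163 / (0.5·0.8163 + 0.45·0.1837) ≈ 0.8316
After a blood test='positive': P(infected) = 0.8·0.8316 / (0.8·0.8316 + 0.65·0.1684) ≈ 0.8587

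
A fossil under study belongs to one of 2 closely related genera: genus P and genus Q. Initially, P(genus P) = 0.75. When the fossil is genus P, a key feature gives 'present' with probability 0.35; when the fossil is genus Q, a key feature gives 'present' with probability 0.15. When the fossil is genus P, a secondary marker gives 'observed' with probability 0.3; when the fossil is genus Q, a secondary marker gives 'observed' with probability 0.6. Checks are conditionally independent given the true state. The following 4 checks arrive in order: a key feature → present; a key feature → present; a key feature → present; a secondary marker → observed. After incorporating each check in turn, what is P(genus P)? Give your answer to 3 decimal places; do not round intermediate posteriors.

After a key feature='present': P(genus P) = 0.35·0.7500 / (0.35·0.7500 + 0.15·0.2500) ≈ 0.8750
After a key feature='present': P(genus P) = 0.35·0.8750 / (0.35·0.8750 + 0.15·0.1250) ≈ 0.9423
After a key feature='present': P(genus P) = 0.35·0.9423 / (0.35·0.9423 + 0.15·0.0577) ≈ 0.9744
After a secondary marker='observed': P(genus P) = 0.3·0.9744 / (0.3·0.9744 + 0.6·0.0256) ≈ 0.9501

0.950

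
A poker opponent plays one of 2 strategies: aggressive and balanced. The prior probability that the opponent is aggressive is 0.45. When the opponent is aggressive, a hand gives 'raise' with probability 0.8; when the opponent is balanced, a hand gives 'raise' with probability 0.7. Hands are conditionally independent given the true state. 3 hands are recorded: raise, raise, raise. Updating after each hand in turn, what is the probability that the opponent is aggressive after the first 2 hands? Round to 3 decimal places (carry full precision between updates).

0.517

After 'raise': P(aggressive) = 0.8·0.4500 / (0.8·0.4500 + 0.7·0.5500) ≈ 0.4832
After 'raise': P(aggressive) = 0.8·0.4832 / (0.8·0.4832 + 0.7·0.5168) ≈ 0.5166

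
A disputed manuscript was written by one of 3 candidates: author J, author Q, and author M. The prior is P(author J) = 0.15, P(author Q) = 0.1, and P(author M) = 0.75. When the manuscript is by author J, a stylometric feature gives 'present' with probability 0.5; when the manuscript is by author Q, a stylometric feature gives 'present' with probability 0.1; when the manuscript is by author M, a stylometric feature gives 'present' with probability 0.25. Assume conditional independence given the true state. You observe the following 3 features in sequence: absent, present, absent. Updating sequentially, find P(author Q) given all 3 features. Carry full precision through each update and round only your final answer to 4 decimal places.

0.0612

After 'absent': normaliser = 0.5·0.1500 + 0.9·0.1000 + 0.75·0.7500; P(author J) ≈ 0.1031, P(author Q) ≈ 0.1237, P(author M) ≈ 0.7732
After 'present': normaliser = 0.5·0.1031 + 0.1·0.1237 + 0.25·0.7732; P(author J) ≈ 0.2004, P(author Q) ≈ 0.0481, P(author M) ≈ 0.7515
After 'absent': normaliser = 0.5·0.2004 + 0.9·0.0481 + 0.75·0.7515; P(author J) ≈ 0.1417, P(author Q) ≈ 0.0612, P(author M) ≈ 0.7971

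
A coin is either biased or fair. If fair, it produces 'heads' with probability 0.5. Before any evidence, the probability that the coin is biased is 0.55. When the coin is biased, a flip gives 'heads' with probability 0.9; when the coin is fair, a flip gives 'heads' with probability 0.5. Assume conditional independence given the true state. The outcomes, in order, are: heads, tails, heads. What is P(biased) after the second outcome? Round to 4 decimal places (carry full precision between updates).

After 'heads': P(biased) = 0.9·0.5500 / (0.9·0.5500 + 0.5·0.4500) ≈ 0.6875
After 'tails': P(biased) = 0.1·0.6875 / (0.1·0.6875 + 0.5·0.3125) ≈ 0.3056

0.3056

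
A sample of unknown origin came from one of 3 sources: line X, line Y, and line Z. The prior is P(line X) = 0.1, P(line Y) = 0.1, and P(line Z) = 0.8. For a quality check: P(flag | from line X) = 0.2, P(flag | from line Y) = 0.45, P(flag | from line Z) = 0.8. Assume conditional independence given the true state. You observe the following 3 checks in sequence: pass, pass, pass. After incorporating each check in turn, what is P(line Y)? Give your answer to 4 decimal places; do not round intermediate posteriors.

After 'pass': normaliser = 0.8·0.1000 + 0.55·0.1000 + 0.2·0.8000; P(line X) ≈ 0.2712, P(line Y) ≈ 0.1864, P(line Z) ≈ 0.5424
After 'pass': normaliser = 0.8·0.2712 + 0.55·0.1864 + 0.2·0.5424; P(line X) ≈ 0.5069, P(line Y) ≈ 0.2396, P(line Z) ≈ 0.2535
After 'pass': normaliser = 0.8·0.5069 + 0.55·0.2396 + 0.2·0.2535; P(line X) ≈ 0.6897, P(line Y) ≈ 0.2241, P(line Z) ≈ 0.0862

0.2241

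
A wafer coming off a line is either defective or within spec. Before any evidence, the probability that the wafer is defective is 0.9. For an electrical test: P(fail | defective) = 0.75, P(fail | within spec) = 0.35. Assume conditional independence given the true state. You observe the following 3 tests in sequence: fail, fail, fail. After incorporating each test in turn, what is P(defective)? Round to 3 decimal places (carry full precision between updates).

0.989

After 'fail': P(defective) = 0.75·0.9000 / (0.75·0.9000 + 0.35·0.1000) ≈ 0.9507
After 'fail': P(defective) = 0.75·0.9507 / (0.75·0.9507 + 0.35·0.0493) ≈ 0.9764
After 'fail': P(defective) = 0.75·0.9764 / (0.75·0.9764 + 0.35·0.0236) ≈ 0.9888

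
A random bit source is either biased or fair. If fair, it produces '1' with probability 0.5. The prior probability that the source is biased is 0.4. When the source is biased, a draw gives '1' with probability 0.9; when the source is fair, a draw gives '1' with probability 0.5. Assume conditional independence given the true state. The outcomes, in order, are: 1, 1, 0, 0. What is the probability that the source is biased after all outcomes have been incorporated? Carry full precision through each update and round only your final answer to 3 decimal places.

0.080

After '1': P(biased) = 0.9·0.4000 / (0.9·0.4000 + 0.5·0.6000) ≈ 0.5455
After '1': P(biased) = 0.9·0.5455 / (0.9·0.5455 + 0.5·0.4545) ≈ 0.6835
After '0': P(biased) = 0.1·0.6835 / (0.1·0.6835 + 0.5·0.3165) ≈ 0.3017
After '0': P(biased) = 0.1·0.3017 / (0.1·0.3017 + 0.5·0.6983) ≈ 0.0795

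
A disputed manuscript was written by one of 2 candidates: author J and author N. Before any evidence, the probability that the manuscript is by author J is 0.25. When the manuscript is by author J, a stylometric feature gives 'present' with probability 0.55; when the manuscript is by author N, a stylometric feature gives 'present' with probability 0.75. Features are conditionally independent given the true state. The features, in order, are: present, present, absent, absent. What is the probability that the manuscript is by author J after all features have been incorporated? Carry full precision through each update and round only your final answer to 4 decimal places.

0.3674

After 'present': P(author J) = 0.55·0.2500 / (0.55·0.2500 + 0.75·0.7500) ≈ 0.1964
After 'present': P(author J) = 0.55·0.1964 / (0.55·0.1964 + 0.75·0.8036) ≈ 0.1520
After 'absent': P(author J) = 0.45·0.1520 / (0.45·0.1520 + 0.25·0.8480) ≈ 0.2440
After 'absent': P(author J) = 0.45·0.2440 / (0.45·0.2440 + 0.25·0.7560) ≈ 0.3674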